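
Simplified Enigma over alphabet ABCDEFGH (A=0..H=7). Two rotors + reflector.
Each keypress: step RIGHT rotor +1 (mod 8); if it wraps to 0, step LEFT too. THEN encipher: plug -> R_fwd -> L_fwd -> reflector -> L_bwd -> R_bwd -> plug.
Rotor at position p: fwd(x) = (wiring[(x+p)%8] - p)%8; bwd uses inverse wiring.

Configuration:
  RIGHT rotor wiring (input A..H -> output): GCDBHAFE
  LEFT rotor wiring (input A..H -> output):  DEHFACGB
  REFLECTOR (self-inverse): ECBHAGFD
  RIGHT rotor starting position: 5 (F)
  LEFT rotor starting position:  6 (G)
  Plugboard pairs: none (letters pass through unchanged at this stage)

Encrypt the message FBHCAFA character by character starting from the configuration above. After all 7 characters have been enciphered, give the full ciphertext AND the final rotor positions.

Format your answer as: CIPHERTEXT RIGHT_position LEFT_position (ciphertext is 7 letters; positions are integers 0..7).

Char 1 ('F'): step: R->6, L=6; F->plug->F->R->D->L->G->refl->F->L'->C->R'->H->plug->H
Char 2 ('B'): step: R->7, L=6; B->plug->B->R->H->L->E->refl->A->L'->A->R'->F->plug->F
Char 3 ('H'): step: R->0, L->7 (L advanced); H->plug->H->R->E->L->G->refl->F->L'->C->R'->B->plug->B
Char 4 ('C'): step: R->1, L=7; C->plug->C->R->A->L->C->refl->B->L'->F->R'->H->plug->H
Char 5 ('A'): step: R->2, L=7; A->plug->A->R->B->L->E->refl->A->L'->D->R'->E->plug->E
Char 6 ('F'): step: R->3, L=7; F->plug->F->R->D->L->A->refl->E->L'->B->R'->E->plug->E
Char 7 ('A'): step: R->4, L=7; A->plug->A->R->D->L->A->refl->E->L'->B->R'->C->plug->C
Final: ciphertext=HFBHEEC, RIGHT=4, LEFT=7

Answer: HFBHEEC 4 7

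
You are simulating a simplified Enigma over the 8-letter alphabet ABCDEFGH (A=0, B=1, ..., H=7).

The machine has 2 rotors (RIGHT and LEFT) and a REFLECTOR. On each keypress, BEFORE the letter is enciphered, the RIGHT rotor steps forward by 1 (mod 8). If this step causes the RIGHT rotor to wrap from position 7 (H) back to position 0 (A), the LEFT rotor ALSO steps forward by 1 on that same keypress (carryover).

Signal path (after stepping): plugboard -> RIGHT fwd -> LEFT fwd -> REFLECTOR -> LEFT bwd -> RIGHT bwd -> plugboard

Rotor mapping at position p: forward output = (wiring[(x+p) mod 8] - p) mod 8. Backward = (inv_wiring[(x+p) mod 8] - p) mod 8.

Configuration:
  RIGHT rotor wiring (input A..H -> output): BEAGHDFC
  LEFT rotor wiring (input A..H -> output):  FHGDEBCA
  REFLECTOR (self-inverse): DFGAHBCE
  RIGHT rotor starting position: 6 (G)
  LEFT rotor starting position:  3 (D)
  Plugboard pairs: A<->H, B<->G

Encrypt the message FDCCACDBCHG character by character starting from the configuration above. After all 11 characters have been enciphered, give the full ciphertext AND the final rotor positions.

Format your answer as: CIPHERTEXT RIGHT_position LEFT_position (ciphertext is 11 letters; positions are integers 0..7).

Answer: EAAFCBBGFBA 1 5

Derivation:
Char 1 ('F'): step: R->7, L=3; F->plug->F->R->A->L->A->refl->D->L'->H->R'->E->plug->E
Char 2 ('D'): step: R->0, L->4 (L advanced); D->plug->D->R->G->L->C->refl->G->L'->C->R'->H->plug->A
Char 3 ('C'): step: R->1, L=4; C->plug->C->R->F->L->D->refl->A->L'->A->R'->H->plug->A
Char 4 ('C'): step: R->2, L=4; C->plug->C->R->F->L->D->refl->A->L'->A->R'->F->plug->F
Char 5 ('A'): step: R->3, L=4; A->plug->H->R->F->L->D->refl->A->L'->A->R'->C->plug->C
Char 6 ('C'): step: R->4, L=4; C->plug->C->R->B->L->F->refl->B->L'->E->R'->G->plug->B
Char 7 ('D'): step: R->5, L=4; D->plug->D->R->E->L->B->refl->F->L'->B->R'->G->plug->B
Char 8 ('B'): step: R->6, L=4; B->plug->G->R->B->L->F->refl->B->L'->E->R'->B->plug->G
Char 9 ('C'): step: R->7, L=4; C->plug->C->R->F->L->D->refl->A->L'->A->R'->F->plug->F
Char 10 ('H'): step: R->0, L->5 (L advanced); H->plug->A->R->B->L->F->refl->B->L'->F->R'->G->plug->B
Char 11 ('G'): step: R->1, L=5; G->plug->B->R->H->L->H->refl->E->L'->A->R'->H->plug->A
Final: ciphertext=EAAFCBBGFBA, RIGHT=1, LEFT=5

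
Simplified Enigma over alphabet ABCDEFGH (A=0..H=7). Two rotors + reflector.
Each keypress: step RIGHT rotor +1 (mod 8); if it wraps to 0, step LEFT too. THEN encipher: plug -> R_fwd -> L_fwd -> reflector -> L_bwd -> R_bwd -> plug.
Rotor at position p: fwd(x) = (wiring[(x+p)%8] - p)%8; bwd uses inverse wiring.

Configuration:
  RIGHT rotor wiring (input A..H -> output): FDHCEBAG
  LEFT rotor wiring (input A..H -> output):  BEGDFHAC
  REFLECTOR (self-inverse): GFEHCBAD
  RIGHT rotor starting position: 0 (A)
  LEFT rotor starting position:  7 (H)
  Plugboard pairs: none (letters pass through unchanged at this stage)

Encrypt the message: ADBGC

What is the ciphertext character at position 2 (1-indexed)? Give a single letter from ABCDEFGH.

Char 1 ('A'): step: R->1, L=7; A->plug->A->R->C->L->F->refl->B->L'->H->R'->F->plug->F
Char 2 ('D'): step: R->2, L=7; D->plug->D->R->H->L->B->refl->F->L'->C->R'->C->plug->C

C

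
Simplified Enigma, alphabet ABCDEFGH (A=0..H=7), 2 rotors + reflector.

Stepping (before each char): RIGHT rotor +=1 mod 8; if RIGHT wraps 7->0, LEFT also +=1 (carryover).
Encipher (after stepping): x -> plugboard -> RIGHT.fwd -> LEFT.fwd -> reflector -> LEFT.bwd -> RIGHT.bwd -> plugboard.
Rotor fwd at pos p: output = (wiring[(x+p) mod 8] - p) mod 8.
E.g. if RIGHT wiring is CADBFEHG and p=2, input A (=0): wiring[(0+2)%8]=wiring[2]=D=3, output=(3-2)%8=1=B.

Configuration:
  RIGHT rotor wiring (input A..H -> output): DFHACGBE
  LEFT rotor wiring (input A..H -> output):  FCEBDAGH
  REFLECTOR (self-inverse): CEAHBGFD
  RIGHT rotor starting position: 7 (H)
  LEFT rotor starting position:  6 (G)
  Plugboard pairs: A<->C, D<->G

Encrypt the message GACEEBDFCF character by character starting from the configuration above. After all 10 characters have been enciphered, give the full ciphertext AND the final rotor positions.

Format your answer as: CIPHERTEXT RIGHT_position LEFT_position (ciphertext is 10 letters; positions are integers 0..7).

Answer: HHBABEHEEB 1 0

Derivation:
Char 1 ('G'): step: R->0, L->7 (L advanced); G->plug->D->R->A->L->A->refl->C->L'->E->R'->H->plug->H
Char 2 ('A'): step: R->1, L=7; A->plug->C->R->H->L->H->refl->D->L'->C->R'->H->plug->H
Char 3 ('C'): step: R->2, L=7; C->plug->A->R->F->L->E->refl->B->L'->G->R'->B->plug->B
Char 4 ('E'): step: R->3, L=7; E->plug->E->R->B->L->G->refl->F->L'->D->R'->C->plug->A
Char 5 ('E'): step: R->4, L=7; E->plug->E->R->H->L->H->refl->D->L'->C->R'->B->plug->B
Char 6 ('B'): step: R->5, L=7; B->plug->B->R->E->L->C->refl->A->L'->A->R'->E->plug->E
Char 7 ('D'): step: R->6, L=7; D->plug->G->R->E->L->C->refl->A->L'->A->R'->H->plug->H
Char 8 ('F'): step: R->7, L=7; F->plug->F->R->D->L->F->refl->G->L'->B->R'->E->plug->E
Char 9 ('C'): step: R->0, L->0 (L advanced); C->plug->A->R->D->L->B->refl->E->L'->C->R'->E->plug->E
Char 10 ('F'): step: R->1, L=0; F->plug->F->R->A->L->F->refl->G->L'->G->R'->B->plug->B
Final: ciphertext=HHBABEHEEB, RIGHT=1, LEFT=0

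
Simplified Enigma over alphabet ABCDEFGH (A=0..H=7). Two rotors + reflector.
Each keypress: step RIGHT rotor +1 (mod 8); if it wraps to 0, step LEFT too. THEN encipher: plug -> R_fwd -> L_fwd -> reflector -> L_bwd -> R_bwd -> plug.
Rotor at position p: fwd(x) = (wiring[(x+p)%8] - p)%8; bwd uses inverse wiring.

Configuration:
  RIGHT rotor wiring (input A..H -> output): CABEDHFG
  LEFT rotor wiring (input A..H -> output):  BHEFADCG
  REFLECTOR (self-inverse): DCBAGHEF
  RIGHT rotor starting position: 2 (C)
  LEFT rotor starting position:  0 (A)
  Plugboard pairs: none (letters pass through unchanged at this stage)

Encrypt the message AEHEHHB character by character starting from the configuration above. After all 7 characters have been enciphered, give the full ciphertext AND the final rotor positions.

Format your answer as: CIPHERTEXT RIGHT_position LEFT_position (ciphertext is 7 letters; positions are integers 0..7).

Char 1 ('A'): step: R->3, L=0; A->plug->A->R->B->L->H->refl->F->L'->D->R'->E->plug->E
Char 2 ('E'): step: R->4, L=0; E->plug->E->R->G->L->C->refl->B->L'->A->R'->H->plug->H
Char 3 ('H'): step: R->5, L=0; H->plug->H->R->G->L->C->refl->B->L'->A->R'->B->plug->B
Char 4 ('E'): step: R->6, L=0; E->plug->E->R->D->L->F->refl->H->L'->B->R'->H->plug->H
Char 5 ('H'): step: R->7, L=0; H->plug->H->R->G->L->C->refl->B->L'->A->R'->G->plug->G
Char 6 ('H'): step: R->0, L->1 (L advanced); H->plug->H->R->G->L->F->refl->H->L'->D->R'->E->plug->E
Char 7 ('B'): step: R->1, L=1; B->plug->B->R->A->L->G->refl->E->L'->C->R'->D->plug->D
Final: ciphertext=EHBHGED, RIGHT=1, LEFT=1

Answer: EHBHGED 1 1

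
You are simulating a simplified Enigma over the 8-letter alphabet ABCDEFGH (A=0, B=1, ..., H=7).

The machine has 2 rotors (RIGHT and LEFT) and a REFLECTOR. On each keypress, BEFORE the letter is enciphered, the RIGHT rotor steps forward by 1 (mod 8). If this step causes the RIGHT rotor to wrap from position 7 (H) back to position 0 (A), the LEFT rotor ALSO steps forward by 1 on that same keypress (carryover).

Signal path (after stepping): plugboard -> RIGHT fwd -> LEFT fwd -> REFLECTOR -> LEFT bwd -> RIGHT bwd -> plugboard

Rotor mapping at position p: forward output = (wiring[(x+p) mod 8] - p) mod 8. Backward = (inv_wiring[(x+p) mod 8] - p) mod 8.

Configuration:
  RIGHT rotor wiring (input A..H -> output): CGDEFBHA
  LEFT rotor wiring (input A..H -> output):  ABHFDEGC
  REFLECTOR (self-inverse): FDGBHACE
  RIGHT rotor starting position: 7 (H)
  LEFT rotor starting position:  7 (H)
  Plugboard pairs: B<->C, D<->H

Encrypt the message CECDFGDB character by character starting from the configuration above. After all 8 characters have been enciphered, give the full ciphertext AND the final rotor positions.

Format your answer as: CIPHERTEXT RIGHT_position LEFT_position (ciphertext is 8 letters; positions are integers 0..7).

Char 1 ('C'): step: R->0, L->0 (L advanced); C->plug->B->R->G->L->G->refl->C->L'->H->R'->G->plug->G
Char 2 ('E'): step: R->1, L=0; E->plug->E->R->A->L->A->refl->F->L'->D->R'->C->plug->B
Char 3 ('C'): step: R->2, L=0; C->plug->B->R->C->L->H->refl->E->L'->F->R'->E->plug->E
Char 4 ('D'): step: R->3, L=0; D->plug->H->R->A->L->A->refl->F->L'->D->R'->G->plug->G
Char 5 ('F'): step: R->4, L=0; F->plug->F->R->C->L->H->refl->E->L'->F->R'->B->plug->C
Char 6 ('G'): step: R->5, L=0; G->plug->G->R->H->L->C->refl->G->L'->G->R'->F->plug->F
Char 7 ('D'): step: R->6, L=0; D->plug->H->R->D->L->F->refl->A->L'->A->R'->D->plug->H
Char 8 ('B'): step: R->7, L=0; B->plug->C->R->H->L->C->refl->G->L'->G->R'->F->plug->F
Final: ciphertext=GBEGCFHF, RIGHT=7, LEFT=0

Answer: GBEGCFHF 7 0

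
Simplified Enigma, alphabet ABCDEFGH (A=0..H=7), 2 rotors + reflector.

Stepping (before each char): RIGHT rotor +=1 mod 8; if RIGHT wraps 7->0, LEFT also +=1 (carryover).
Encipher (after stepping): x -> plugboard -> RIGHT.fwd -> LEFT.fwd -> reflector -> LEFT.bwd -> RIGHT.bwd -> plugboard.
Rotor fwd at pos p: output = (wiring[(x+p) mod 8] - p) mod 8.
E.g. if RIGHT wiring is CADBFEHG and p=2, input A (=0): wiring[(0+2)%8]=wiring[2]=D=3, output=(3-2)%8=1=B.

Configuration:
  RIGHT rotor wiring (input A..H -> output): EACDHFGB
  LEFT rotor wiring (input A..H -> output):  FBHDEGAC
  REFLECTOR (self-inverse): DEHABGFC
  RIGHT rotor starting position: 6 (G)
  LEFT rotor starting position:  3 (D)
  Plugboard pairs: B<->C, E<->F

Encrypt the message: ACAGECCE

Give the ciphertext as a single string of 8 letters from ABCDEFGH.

Char 1 ('A'): step: R->7, L=3; A->plug->A->R->C->L->D->refl->A->L'->A->R'->F->plug->E
Char 2 ('C'): step: R->0, L->4 (L advanced); C->plug->B->R->A->L->A->refl->D->L'->G->R'->G->plug->G
Char 3 ('A'): step: R->1, L=4; A->plug->A->R->H->L->H->refl->C->L'->B->R'->B->plug->C
Char 4 ('G'): step: R->2, L=4; G->plug->G->R->C->L->E->refl->B->L'->E->R'->E->plug->F
Char 5 ('E'): step: R->3, L=4; E->plug->F->R->B->L->C->refl->H->L'->H->R'->H->plug->H
Char 6 ('C'): step: R->4, L=4; C->plug->B->R->B->L->C->refl->H->L'->H->R'->H->plug->H
Char 7 ('C'): step: R->5, L=4; C->plug->B->R->B->L->C->refl->H->L'->H->R'->D->plug->D
Char 8 ('E'): step: R->6, L=4; E->plug->F->R->F->L->F->refl->G->L'->D->R'->B->plug->C

Answer: EGCFHHDC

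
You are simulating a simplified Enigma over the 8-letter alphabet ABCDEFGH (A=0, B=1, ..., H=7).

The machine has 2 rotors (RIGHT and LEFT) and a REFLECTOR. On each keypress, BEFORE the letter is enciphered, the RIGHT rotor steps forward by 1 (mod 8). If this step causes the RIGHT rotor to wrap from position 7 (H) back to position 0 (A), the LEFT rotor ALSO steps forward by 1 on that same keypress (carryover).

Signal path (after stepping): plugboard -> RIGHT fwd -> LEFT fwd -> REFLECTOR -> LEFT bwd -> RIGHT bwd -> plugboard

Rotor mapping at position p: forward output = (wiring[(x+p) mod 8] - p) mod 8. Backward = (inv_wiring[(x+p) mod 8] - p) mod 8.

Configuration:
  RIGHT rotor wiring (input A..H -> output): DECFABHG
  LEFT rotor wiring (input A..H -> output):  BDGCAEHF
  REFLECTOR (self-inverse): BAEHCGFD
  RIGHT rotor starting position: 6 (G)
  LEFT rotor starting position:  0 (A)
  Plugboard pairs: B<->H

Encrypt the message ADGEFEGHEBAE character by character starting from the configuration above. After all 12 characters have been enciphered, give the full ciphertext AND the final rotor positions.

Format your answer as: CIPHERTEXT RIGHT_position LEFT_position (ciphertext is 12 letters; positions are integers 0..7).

Char 1 ('A'): step: R->7, L=0; A->plug->A->R->H->L->F->refl->G->L'->C->R'->G->plug->G
Char 2 ('D'): step: R->0, L->1 (L advanced); D->plug->D->R->F->L->G->refl->F->L'->B->R'->F->plug->F
Char 3 ('G'): step: R->1, L=1; G->plug->G->R->F->L->G->refl->F->L'->B->R'->B->plug->H
Char 4 ('E'): step: R->2, L=1; E->plug->E->R->F->L->G->refl->F->L'->B->R'->G->plug->G
Char 5 ('F'): step: R->3, L=1; F->plug->F->R->A->L->C->refl->E->L'->G->R'->C->plug->C
Char 6 ('E'): step: R->4, L=1; E->plug->E->R->H->L->A->refl->B->L'->C->R'->D->plug->D
Char 7 ('G'): step: R->5, L=1; G->plug->G->R->A->L->C->refl->E->L'->G->R'->D->plug->D
Char 8 ('H'): step: R->6, L=1; H->plug->B->R->A->L->C->refl->E->L'->G->R'->D->plug->D
Char 9 ('E'): step: R->7, L=1; E->plug->E->R->G->L->E->refl->C->L'->A->R'->H->plug->B
Char 10 ('B'): step: R->0, L->2 (L advanced); B->plug->H->R->G->L->H->refl->D->L'->F->R'->D->plug->D
Char 11 ('A'): step: R->1, L=2; A->plug->A->R->D->L->C->refl->E->L'->A->R'->E->plug->E
Char 12 ('E'): step: R->2, L=2; E->plug->E->R->F->L->D->refl->H->L'->G->R'->C->plug->C
Final: ciphertext=GFHGCDDDBDEC, RIGHT=2, LEFT=2

Answer: GFHGCDDDBDEC 2 2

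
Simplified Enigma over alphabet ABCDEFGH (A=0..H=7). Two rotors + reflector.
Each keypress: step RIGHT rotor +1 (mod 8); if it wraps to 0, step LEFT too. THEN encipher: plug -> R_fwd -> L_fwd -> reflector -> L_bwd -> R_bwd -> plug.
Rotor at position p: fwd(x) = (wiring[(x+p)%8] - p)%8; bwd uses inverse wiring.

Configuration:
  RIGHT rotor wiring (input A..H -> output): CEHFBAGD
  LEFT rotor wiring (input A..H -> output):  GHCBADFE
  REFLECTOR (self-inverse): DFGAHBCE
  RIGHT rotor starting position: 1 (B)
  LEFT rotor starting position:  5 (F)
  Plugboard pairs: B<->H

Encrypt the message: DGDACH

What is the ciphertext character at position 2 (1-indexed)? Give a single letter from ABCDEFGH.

Char 1 ('D'): step: R->2, L=5; D->plug->D->R->G->L->E->refl->H->L'->C->R'->H->plug->B
Char 2 ('G'): step: R->3, L=5; G->plug->G->R->B->L->A->refl->D->L'->H->R'->F->plug->F

F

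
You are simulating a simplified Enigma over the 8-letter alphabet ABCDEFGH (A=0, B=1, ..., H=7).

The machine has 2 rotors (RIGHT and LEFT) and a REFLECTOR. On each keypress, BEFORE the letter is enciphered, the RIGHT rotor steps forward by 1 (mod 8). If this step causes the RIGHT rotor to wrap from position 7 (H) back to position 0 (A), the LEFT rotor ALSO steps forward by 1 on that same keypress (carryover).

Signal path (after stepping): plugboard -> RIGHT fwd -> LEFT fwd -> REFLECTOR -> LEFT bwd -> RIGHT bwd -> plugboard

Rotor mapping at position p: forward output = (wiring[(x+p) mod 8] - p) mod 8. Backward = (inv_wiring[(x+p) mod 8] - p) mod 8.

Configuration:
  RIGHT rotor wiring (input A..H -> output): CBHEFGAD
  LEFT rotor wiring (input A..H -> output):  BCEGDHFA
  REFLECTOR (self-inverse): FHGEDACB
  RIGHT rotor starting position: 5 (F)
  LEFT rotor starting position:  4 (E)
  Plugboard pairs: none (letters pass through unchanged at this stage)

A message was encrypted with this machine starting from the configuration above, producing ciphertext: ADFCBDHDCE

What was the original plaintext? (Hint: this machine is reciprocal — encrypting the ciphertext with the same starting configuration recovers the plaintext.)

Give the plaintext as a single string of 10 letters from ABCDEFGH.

Char 1 ('A'): step: R->6, L=4; A->plug->A->R->C->L->B->refl->H->L'->A->R'->H->plug->H
Char 2 ('D'): step: R->7, L=4; D->plug->D->R->A->L->H->refl->B->L'->C->R'->C->plug->C
Char 3 ('F'): step: R->0, L->5 (L advanced); F->plug->F->R->G->L->B->refl->H->L'->F->R'->E->plug->E
Char 4 ('C'): step: R->1, L=5; C->plug->C->R->D->L->E->refl->D->L'->C->R'->G->plug->G
Char 5 ('B'): step: R->2, L=5; B->plug->B->R->C->L->D->refl->E->L'->D->R'->C->plug->C
Char 6 ('D'): step: R->3, L=5; D->plug->D->R->F->L->H->refl->B->L'->G->R'->G->plug->G
Char 7 ('H'): step: R->4, L=5; H->plug->H->R->A->L->C->refl->G->L'->H->R'->D->plug->D
Char 8 ('D'): step: R->5, L=5; D->plug->D->R->F->L->H->refl->B->L'->G->R'->C->plug->C
Char 9 ('C'): step: R->6, L=5; C->plug->C->R->E->L->F->refl->A->L'->B->R'->E->plug->E
Char 10 ('E'): step: R->7, L=5; E->plug->E->R->F->L->H->refl->B->L'->G->R'->F->plug->F

Answer: HCEGCGDCEF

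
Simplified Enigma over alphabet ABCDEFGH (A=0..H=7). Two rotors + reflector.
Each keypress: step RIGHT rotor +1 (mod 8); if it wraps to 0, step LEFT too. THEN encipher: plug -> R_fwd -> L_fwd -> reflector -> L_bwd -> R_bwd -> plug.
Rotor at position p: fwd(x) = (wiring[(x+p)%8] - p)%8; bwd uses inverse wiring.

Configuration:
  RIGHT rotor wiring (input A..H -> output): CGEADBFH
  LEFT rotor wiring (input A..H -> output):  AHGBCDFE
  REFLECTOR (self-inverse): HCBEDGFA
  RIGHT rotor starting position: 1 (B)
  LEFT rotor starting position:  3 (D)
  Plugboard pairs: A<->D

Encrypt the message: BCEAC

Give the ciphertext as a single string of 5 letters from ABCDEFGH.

Answer: AFDBH

Derivation:
Char 1 ('B'): step: R->2, L=3; B->plug->B->R->G->L->E->refl->D->L'->H->R'->D->plug->A
Char 2 ('C'): step: R->3, L=3; C->plug->C->R->G->L->E->refl->D->L'->H->R'->F->plug->F
Char 3 ('E'): step: R->4, L=3; E->plug->E->R->G->L->E->refl->D->L'->H->R'->A->plug->D
Char 4 ('A'): step: R->5, L=3; A->plug->D->R->F->L->F->refl->G->L'->A->R'->B->plug->B
Char 5 ('C'): step: R->6, L=3; C->plug->C->R->E->L->B->refl->C->L'->D->R'->H->plug->H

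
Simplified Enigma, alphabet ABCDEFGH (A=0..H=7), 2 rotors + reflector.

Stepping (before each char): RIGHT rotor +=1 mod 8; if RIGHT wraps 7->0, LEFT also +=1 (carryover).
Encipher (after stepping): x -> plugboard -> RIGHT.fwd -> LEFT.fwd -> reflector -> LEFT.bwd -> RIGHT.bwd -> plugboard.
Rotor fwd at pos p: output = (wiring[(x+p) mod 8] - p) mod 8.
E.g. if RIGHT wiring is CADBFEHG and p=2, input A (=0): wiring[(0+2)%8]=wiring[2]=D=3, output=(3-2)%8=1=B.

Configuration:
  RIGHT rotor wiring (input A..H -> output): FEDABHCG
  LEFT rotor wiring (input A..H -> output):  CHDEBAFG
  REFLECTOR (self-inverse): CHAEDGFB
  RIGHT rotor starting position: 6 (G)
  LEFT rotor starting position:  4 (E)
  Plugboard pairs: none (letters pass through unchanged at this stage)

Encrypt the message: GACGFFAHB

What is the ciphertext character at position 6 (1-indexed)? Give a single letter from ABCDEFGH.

Char 1 ('G'): step: R->7, L=4; G->plug->G->R->A->L->F->refl->G->L'->E->R'->D->plug->D
Char 2 ('A'): step: R->0, L->5 (L advanced); A->plug->A->R->F->L->G->refl->F->L'->D->R'->C->plug->C
Char 3 ('C'): step: R->1, L=5; C->plug->C->R->H->L->E->refl->D->L'->A->R'->D->plug->D
Char 4 ('G'): step: R->2, L=5; G->plug->G->R->D->L->F->refl->G->L'->F->R'->D->plug->D
Char 5 ('F'): step: R->3, L=5; F->plug->F->R->C->L->B->refl->H->L'->G->R'->B->plug->B
Char 6 ('F'): step: R->4, L=5; F->plug->F->R->A->L->D->refl->E->L'->H->R'->G->plug->G

G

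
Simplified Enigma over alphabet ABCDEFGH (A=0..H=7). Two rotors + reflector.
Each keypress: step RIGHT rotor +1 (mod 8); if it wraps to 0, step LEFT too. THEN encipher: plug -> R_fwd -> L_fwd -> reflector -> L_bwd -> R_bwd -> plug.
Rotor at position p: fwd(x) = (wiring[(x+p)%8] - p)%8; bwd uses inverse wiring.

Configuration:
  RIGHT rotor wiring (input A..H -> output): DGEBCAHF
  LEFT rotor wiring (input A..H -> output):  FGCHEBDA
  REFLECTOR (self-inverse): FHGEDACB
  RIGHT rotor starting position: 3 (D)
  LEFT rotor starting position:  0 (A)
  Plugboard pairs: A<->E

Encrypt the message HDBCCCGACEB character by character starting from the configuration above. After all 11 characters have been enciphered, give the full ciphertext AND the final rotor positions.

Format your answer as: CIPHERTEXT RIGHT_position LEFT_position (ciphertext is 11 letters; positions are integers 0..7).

Answer: CGDHFGDCAFF 6 1

Derivation:
Char 1 ('H'): step: R->4, L=0; H->plug->H->R->F->L->B->refl->H->L'->D->R'->C->plug->C
Char 2 ('D'): step: R->5, L=0; D->plug->D->R->G->L->D->refl->E->L'->E->R'->G->plug->G
Char 3 ('B'): step: R->6, L=0; B->plug->B->R->H->L->A->refl->F->L'->A->R'->D->plug->D
Char 4 ('C'): step: R->7, L=0; C->plug->C->R->H->L->A->refl->F->L'->A->R'->H->plug->H
Char 5 ('C'): step: R->0, L->1 (L advanced); C->plug->C->R->E->L->A->refl->F->L'->A->R'->F->plug->F
Char 6 ('C'): step: R->1, L=1; C->plug->C->R->A->L->F->refl->A->L'->E->R'->G->plug->G
Char 7 ('G'): step: R->2, L=1; G->plug->G->R->B->L->B->refl->H->L'->G->R'->D->plug->D
Char 8 ('A'): step: R->3, L=1; A->plug->E->R->C->L->G->refl->C->L'->F->R'->C->plug->C
Char 9 ('C'): step: R->4, L=1; C->plug->C->R->D->L->D->refl->E->L'->H->R'->E->plug->A
Char 10 ('E'): step: R->5, L=1; E->plug->A->R->D->L->D->refl->E->L'->H->R'->F->plug->F
Char 11 ('B'): step: R->6, L=1; B->plug->B->R->H->L->E->refl->D->L'->D->R'->F->plug->F
Final: ciphertext=CGDHFGDCAFF, RIGHT=6, LEFT=1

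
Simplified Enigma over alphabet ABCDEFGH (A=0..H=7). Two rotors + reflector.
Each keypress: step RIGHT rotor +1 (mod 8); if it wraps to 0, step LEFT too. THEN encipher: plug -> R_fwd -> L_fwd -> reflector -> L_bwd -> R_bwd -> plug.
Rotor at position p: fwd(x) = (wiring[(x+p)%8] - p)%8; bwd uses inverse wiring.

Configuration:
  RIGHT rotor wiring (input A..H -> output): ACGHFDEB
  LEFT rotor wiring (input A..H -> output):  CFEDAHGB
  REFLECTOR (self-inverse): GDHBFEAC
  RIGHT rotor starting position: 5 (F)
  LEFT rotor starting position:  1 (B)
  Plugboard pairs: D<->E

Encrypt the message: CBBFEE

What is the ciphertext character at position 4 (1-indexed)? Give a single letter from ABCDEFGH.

Char 1 ('C'): step: R->6, L=1; C->plug->C->R->C->L->C->refl->H->L'->D->R'->B->plug->B
Char 2 ('B'): step: R->7, L=1; B->plug->B->R->B->L->D->refl->B->L'->H->R'->D->plug->E
Char 3 ('B'): step: R->0, L->2 (L advanced); B->plug->B->R->C->L->G->refl->A->L'->G->R'->C->plug->C
Char 4 ('F'): step: R->1, L=2; F->plug->F->R->D->L->F->refl->E->L'->E->R'->D->plug->E

E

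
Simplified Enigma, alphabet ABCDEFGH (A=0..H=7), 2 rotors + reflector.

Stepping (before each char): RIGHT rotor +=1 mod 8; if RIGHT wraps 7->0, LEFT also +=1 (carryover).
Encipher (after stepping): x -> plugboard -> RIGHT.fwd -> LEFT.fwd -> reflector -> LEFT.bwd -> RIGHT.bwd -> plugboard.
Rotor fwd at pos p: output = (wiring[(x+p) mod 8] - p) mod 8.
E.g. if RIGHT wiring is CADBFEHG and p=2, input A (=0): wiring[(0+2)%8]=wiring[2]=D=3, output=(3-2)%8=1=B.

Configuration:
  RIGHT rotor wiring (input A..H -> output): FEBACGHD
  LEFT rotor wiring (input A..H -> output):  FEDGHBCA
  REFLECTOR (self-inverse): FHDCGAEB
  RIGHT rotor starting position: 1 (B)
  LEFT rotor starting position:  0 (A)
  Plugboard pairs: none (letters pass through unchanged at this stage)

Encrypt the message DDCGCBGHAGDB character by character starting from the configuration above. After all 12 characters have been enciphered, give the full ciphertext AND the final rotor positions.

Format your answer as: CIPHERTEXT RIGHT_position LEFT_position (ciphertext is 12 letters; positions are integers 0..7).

Answer: EAEAHDHGGECF 5 1

Derivation:
Char 1 ('D'): step: R->2, L=0; D->plug->D->R->E->L->H->refl->B->L'->F->R'->E->plug->E
Char 2 ('D'): step: R->3, L=0; D->plug->D->R->E->L->H->refl->B->L'->F->R'->A->plug->A
Char 3 ('C'): step: R->4, L=0; C->plug->C->R->D->L->G->refl->E->L'->B->R'->E->plug->E
Char 4 ('G'): step: R->5, L=0; G->plug->G->R->D->L->G->refl->E->L'->B->R'->A->plug->A
Char 5 ('C'): step: R->6, L=0; C->plug->C->R->H->L->A->refl->F->L'->A->R'->H->plug->H
Char 6 ('B'): step: R->7, L=0; B->plug->B->R->G->L->C->refl->D->L'->C->R'->D->plug->D
Char 7 ('G'): step: R->0, L->1 (L advanced); G->plug->G->R->H->L->E->refl->G->L'->D->R'->H->plug->H
Char 8 ('H'): step: R->1, L=1; H->plug->H->R->E->L->A->refl->F->L'->C->R'->G->plug->G
Char 9 ('A'): step: R->2, L=1; A->plug->A->R->H->L->E->refl->G->L'->D->R'->G->plug->G
Char 10 ('G'): step: R->3, L=1; G->plug->G->R->B->L->C->refl->D->L'->A->R'->E->plug->E
Char 11 ('D'): step: R->4, L=1; D->plug->D->R->H->L->E->refl->G->L'->D->R'->C->plug->C
Char 12 ('B'): step: R->5, L=1; B->plug->B->R->C->L->F->refl->A->L'->E->R'->F->plug->F
Final: ciphertext=EAEAHDHGGECF, RIGHT=5, LEFT=1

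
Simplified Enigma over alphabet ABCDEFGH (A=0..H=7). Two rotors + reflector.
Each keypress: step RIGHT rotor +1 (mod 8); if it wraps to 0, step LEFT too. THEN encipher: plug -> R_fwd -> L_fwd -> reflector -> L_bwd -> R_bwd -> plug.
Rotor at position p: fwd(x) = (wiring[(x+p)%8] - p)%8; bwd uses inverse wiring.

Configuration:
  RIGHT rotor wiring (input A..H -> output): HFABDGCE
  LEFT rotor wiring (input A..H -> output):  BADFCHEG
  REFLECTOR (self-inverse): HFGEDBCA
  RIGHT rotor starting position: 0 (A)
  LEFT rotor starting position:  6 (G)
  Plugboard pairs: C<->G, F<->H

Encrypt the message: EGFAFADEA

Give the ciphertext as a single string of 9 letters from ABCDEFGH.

Char 1 ('E'): step: R->1, L=6; E->plug->E->R->F->L->H->refl->A->L'->B->R'->F->plug->H
Char 2 ('G'): step: R->2, L=6; G->plug->C->R->B->L->A->refl->H->L'->F->R'->G->plug->C
Char 3 ('F'): step: R->3, L=6; F->plug->H->R->F->L->H->refl->A->L'->B->R'->E->plug->E
Char 4 ('A'): step: R->4, L=6; A->plug->A->R->H->L->B->refl->F->L'->E->R'->G->plug->C
Char 5 ('F'): step: R->5, L=6; F->plug->H->R->G->L->E->refl->D->L'->C->R'->D->plug->D
Char 6 ('A'): step: R->6, L=6; A->plug->A->R->E->L->F->refl->B->L'->H->R'->D->plug->D
Char 7 ('D'): step: R->7, L=6; D->plug->D->R->B->L->A->refl->H->L'->F->R'->A->plug->A
Char 8 ('E'): step: R->0, L->7 (L advanced); E->plug->E->R->D->L->E->refl->D->L'->F->R'->B->plug->B
Char 9 ('A'): step: R->1, L=7; A->plug->A->R->E->L->G->refl->C->L'->B->R'->F->plug->H

Answer: HCECDDABH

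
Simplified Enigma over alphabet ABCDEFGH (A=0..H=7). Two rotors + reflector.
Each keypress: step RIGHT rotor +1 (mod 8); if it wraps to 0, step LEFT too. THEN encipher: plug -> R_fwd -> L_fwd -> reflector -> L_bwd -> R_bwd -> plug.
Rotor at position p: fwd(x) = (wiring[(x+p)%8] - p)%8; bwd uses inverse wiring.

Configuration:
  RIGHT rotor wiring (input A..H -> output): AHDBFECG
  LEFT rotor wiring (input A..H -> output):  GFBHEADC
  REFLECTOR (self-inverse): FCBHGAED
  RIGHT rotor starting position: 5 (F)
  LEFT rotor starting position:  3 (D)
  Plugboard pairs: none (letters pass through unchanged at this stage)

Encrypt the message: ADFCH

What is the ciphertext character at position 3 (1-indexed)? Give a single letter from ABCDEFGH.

Char 1 ('A'): step: R->6, L=3; A->plug->A->R->E->L->H->refl->D->L'->F->R'->E->plug->E
Char 2 ('D'): step: R->7, L=3; D->plug->D->R->E->L->H->refl->D->L'->F->R'->G->plug->G
Char 3 ('F'): step: R->0, L->4 (L advanced); F->plug->F->R->E->L->C->refl->B->L'->F->R'->E->plug->E

E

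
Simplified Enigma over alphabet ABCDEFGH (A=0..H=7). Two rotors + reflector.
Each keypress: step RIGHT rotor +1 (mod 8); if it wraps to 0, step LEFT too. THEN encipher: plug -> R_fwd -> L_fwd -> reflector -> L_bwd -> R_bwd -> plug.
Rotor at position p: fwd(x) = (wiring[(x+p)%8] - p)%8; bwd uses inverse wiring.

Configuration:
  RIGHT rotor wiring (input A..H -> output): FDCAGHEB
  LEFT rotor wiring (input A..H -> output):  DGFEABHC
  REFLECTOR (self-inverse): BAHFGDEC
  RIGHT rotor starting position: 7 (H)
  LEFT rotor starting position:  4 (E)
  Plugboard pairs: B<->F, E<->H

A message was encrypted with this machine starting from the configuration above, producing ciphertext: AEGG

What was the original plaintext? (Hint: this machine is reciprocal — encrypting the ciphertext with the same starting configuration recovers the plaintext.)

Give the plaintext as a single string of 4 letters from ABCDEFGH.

Char 1 ('A'): step: R->0, L->5 (L advanced); A->plug->A->R->F->L->A->refl->B->L'->E->R'->G->plug->G
Char 2 ('E'): step: R->1, L=5; E->plug->H->R->E->L->B->refl->A->L'->F->R'->D->plug->D
Char 3 ('G'): step: R->2, L=5; G->plug->G->R->D->L->G->refl->E->L'->A->R'->A->plug->A
Char 4 ('G'): step: R->3, L=5; G->plug->G->R->A->L->E->refl->G->L'->D->R'->B->plug->F

Answer: GDAF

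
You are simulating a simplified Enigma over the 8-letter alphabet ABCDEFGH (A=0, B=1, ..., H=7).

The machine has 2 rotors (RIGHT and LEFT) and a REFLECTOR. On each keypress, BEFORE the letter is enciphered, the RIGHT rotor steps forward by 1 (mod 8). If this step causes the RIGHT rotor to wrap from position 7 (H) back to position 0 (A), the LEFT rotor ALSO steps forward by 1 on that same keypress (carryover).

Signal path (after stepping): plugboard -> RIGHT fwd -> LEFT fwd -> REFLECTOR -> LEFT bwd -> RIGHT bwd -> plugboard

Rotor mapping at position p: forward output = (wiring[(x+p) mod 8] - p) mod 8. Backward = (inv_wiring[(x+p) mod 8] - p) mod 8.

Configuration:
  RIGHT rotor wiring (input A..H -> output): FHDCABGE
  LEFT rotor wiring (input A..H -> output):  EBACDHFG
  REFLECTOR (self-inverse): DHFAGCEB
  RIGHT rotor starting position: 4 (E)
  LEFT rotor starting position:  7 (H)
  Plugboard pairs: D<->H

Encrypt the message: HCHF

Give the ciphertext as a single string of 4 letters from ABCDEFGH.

Answer: DEBA

Derivation:
Char 1 ('H'): step: R->5, L=7; H->plug->D->R->A->L->H->refl->B->L'->D->R'->H->plug->D
Char 2 ('C'): step: R->6, L=7; C->plug->C->R->H->L->G->refl->E->L'->F->R'->E->plug->E
Char 3 ('H'): step: R->7, L=7; H->plug->D->R->E->L->D->refl->A->L'->G->R'->B->plug->B
Char 4 ('F'): step: R->0, L->0 (L advanced); F->plug->F->R->B->L->B->refl->H->L'->F->R'->A->plug->A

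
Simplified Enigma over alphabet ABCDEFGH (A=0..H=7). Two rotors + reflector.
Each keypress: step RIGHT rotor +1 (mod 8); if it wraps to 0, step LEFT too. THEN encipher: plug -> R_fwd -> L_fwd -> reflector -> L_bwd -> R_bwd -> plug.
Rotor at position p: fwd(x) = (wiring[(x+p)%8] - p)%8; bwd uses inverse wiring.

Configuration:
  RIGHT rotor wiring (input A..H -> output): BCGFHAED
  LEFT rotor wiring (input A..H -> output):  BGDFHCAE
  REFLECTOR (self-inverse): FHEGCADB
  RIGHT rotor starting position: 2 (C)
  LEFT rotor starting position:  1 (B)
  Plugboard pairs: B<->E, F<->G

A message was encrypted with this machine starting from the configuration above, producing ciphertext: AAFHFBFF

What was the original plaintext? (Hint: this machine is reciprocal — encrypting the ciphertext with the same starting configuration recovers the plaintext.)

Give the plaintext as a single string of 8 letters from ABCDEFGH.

Char 1 ('A'): step: R->3, L=1; A->plug->A->R->C->L->E->refl->C->L'->B->R'->D->plug->D
Char 2 ('A'): step: R->4, L=1; A->plug->A->R->D->L->G->refl->D->L'->G->R'->F->plug->G
Char 3 ('F'): step: R->5, L=1; F->plug->G->R->A->L->F->refl->A->L'->H->R'->B->plug->E
Char 4 ('H'): step: R->6, L=1; H->plug->H->R->C->L->E->refl->C->L'->B->R'->G->plug->F
Char 5 ('F'): step: R->7, L=1; F->plug->G->R->B->L->C->refl->E->L'->C->R'->B->plug->E
Char 6 ('B'): step: R->0, L->2 (L advanced); B->plug->E->R->H->L->E->refl->C->L'->F->R'->D->plug->D
Char 7 ('F'): step: R->1, L=2; F->plug->G->R->C->L->F->refl->A->L'->D->R'->F->plug->G
Char 8 ('F'): step: R->2, L=2; F->plug->G->R->H->L->E->refl->C->L'->F->R'->C->plug->C

Answer: DGEFEDGC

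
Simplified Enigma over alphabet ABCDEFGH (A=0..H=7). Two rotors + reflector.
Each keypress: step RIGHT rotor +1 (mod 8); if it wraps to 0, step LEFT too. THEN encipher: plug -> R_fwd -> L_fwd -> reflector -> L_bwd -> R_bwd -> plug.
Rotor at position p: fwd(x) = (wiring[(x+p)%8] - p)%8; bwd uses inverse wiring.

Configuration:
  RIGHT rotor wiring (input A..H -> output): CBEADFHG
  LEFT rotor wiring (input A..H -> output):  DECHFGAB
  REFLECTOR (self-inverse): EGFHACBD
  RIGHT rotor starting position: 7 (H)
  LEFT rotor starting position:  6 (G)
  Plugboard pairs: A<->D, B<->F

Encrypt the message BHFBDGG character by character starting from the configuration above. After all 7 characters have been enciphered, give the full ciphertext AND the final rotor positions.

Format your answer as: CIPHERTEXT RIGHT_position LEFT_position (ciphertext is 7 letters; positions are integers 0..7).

Answer: GEADBHH 6 7

Derivation:
Char 1 ('B'): step: R->0, L->7 (L advanced); B->plug->F->R->F->L->G->refl->B->L'->H->R'->G->plug->G
Char 2 ('H'): step: R->1, L=7; H->plug->H->R->B->L->E->refl->A->L'->E->R'->E->plug->E
Char 3 ('F'): step: R->2, L=7; F->plug->B->R->G->L->H->refl->D->L'->D->R'->D->plug->A
Char 4 ('B'): step: R->3, L=7; B->plug->F->R->H->L->B->refl->G->L'->F->R'->A->plug->D
Char 5 ('D'): step: R->4, L=7; D->plug->A->R->H->L->B->refl->G->L'->F->R'->F->plug->B
Char 6 ('G'): step: R->5, L=7; G->plug->G->R->D->L->D->refl->H->L'->G->R'->H->plug->H
Char 7 ('G'): step: R->6, L=7; G->plug->G->R->F->L->G->refl->B->L'->H->R'->H->plug->H
Final: ciphertext=GEADBHH, RIGHT=6, LEFT=7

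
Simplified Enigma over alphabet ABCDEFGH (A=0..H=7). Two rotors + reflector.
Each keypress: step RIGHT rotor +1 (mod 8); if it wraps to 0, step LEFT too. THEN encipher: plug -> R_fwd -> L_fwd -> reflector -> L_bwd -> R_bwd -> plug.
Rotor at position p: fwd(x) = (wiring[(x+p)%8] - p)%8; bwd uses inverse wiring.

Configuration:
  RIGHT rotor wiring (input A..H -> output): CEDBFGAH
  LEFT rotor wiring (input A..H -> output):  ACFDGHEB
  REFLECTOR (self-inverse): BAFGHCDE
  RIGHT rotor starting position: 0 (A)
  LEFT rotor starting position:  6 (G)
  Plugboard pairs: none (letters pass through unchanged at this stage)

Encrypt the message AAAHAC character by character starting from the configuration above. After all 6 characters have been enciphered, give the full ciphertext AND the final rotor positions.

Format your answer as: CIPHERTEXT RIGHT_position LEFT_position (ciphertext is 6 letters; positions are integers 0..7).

Char 1 ('A'): step: R->1, L=6; A->plug->A->R->D->L->E->refl->H->L'->E->R'->D->plug->D
Char 2 ('A'): step: R->2, L=6; A->plug->A->R->B->L->D->refl->G->L'->A->R'->G->plug->G
Char 3 ('A'): step: R->3, L=6; A->plug->A->R->G->L->A->refl->B->L'->H->R'->F->plug->F
Char 4 ('H'): step: R->4, L=6; H->plug->H->R->F->L->F->refl->C->L'->C->R'->B->plug->B
Char 5 ('A'): step: R->5, L=6; A->plug->A->R->B->L->D->refl->G->L'->A->R'->H->plug->H
Char 6 ('C'): step: R->6, L=6; C->plug->C->R->E->L->H->refl->E->L'->D->R'->F->plug->F
Final: ciphertext=DGFBHF, RIGHT=6, LEFT=6

Answer: DGFBHF 6 6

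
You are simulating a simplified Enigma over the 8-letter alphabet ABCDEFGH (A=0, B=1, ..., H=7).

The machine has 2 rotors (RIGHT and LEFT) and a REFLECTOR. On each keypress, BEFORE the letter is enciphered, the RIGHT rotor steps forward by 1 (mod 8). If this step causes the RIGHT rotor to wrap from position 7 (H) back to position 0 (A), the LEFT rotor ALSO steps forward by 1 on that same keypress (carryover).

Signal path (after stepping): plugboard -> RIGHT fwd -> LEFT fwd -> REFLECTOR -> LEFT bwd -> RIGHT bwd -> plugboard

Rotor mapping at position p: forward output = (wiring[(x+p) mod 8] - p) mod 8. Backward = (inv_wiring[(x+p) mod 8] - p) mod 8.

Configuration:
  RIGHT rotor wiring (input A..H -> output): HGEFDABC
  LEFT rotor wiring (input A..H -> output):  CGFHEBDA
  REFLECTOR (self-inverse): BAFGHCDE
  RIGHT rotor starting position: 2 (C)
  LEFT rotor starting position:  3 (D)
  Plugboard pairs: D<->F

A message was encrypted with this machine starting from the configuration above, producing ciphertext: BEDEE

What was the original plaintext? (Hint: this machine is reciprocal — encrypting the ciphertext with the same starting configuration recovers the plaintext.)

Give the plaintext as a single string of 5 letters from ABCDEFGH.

Answer: CHBHH

Derivation:
Char 1 ('B'): step: R->3, L=3; B->plug->B->R->A->L->E->refl->H->L'->F->R'->C->plug->C
Char 2 ('E'): step: R->4, L=3; E->plug->E->R->D->L->A->refl->B->L'->B->R'->H->plug->H
Char 3 ('D'): step: R->5, L=3; D->plug->F->R->H->L->C->refl->F->L'->E->R'->B->plug->B
Char 4 ('E'): step: R->6, L=3; E->plug->E->R->G->L->D->refl->G->L'->C->R'->H->plug->H
Char 5 ('E'): step: R->7, L=3; E->plug->E->R->G->L->D->refl->G->L'->C->R'->H->plug->H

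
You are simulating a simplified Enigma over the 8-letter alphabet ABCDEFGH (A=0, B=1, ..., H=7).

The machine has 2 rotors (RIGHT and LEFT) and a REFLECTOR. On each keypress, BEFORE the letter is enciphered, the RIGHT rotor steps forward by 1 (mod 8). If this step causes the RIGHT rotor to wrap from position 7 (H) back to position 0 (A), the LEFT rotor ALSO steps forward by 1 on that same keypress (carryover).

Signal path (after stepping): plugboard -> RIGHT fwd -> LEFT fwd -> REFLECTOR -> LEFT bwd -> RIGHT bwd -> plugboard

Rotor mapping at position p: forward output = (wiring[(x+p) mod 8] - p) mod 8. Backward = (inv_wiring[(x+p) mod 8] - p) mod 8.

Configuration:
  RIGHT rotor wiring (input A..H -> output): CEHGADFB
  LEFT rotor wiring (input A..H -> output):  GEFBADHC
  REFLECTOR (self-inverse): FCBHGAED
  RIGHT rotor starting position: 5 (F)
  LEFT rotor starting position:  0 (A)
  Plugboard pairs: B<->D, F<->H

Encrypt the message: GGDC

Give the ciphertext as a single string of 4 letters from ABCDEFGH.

Char 1 ('G'): step: R->6, L=0; G->plug->G->R->C->L->F->refl->A->L'->E->R'->C->plug->C
Char 2 ('G'): step: R->7, L=0; G->plug->G->R->E->L->A->refl->F->L'->C->R'->A->plug->A
Char 3 ('D'): step: R->0, L->1 (L advanced); D->plug->B->R->E->L->C->refl->B->L'->G->R'->D->plug->B
Char 4 ('C'): step: R->1, L=1; C->plug->C->R->F->L->G->refl->E->L'->B->R'->H->plug->F

Answer: CABF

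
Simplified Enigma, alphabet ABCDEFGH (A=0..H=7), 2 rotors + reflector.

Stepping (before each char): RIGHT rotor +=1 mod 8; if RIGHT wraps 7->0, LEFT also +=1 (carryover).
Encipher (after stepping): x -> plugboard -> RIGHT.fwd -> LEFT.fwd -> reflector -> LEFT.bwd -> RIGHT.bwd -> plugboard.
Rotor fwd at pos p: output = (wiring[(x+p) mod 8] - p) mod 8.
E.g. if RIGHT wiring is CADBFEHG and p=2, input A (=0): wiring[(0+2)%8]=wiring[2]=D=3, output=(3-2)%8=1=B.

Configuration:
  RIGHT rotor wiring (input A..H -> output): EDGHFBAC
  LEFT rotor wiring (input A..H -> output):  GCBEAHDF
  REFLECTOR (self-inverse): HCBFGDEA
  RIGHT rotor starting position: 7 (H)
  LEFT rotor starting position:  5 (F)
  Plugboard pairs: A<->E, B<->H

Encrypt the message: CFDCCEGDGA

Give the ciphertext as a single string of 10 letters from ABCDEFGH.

Answer: DCAAABCFDF

Derivation:
Char 1 ('C'): step: R->0, L->6 (L advanced); C->plug->C->R->G->L->C->refl->B->L'->H->R'->D->plug->D
Char 2 ('F'): step: R->1, L=6; F->plug->F->R->H->L->B->refl->C->L'->G->R'->C->plug->C
Char 3 ('D'): step: R->2, L=6; D->plug->D->R->H->L->B->refl->C->L'->G->R'->E->plug->A
Char 4 ('C'): step: R->3, L=6; C->plug->C->R->G->L->C->refl->B->L'->H->R'->E->plug->A
Char 5 ('C'): step: R->4, L=6; C->plug->C->R->E->L->D->refl->F->L'->A->R'->E->plug->A
Char 6 ('E'): step: R->5, L=6; E->plug->A->R->E->L->D->refl->F->L'->A->R'->H->plug->B
Char 7 ('G'): step: R->6, L=6; G->plug->G->R->H->L->B->refl->C->L'->G->R'->C->plug->C
Char 8 ('D'): step: R->7, L=6; D->plug->D->R->H->L->B->refl->C->L'->G->R'->F->plug->F
Char 9 ('G'): step: R->0, L->7 (L advanced); G->plug->G->R->A->L->G->refl->E->L'->H->R'->D->plug->D
Char 10 ('A'): step: R->1, L=7; A->plug->E->R->A->L->G->refl->E->L'->H->R'->F->plug->F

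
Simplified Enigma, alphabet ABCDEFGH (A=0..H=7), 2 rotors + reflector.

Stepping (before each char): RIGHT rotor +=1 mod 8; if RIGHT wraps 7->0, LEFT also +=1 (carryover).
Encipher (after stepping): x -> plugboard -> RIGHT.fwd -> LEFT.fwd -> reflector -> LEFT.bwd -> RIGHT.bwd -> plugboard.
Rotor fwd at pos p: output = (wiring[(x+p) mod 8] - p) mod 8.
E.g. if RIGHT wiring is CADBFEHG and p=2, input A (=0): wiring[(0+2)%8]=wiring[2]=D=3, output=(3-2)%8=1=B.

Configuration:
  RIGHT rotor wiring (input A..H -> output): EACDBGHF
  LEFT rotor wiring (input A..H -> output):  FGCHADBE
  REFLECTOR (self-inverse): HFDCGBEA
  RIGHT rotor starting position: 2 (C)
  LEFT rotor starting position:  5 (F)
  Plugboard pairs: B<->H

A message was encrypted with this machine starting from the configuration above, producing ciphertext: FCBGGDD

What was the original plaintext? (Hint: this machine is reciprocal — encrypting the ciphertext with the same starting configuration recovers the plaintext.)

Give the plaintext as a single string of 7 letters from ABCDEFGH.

Char 1 ('F'): step: R->3, L=5; F->plug->F->R->B->L->E->refl->G->L'->A->R'->A->plug->A
Char 2 ('C'): step: R->4, L=5; C->plug->C->R->D->L->A->refl->H->L'->C->R'->B->plug->H
Char 3 ('B'): step: R->5, L=5; B->plug->H->R->E->L->B->refl->F->L'->F->R'->F->plug->F
Char 4 ('G'): step: R->6, L=5; G->plug->G->R->D->L->A->refl->H->L'->C->R'->D->plug->D
Char 5 ('G'): step: R->7, L=5; G->plug->G->R->H->L->D->refl->C->L'->G->R'->A->plug->A
Char 6 ('D'): step: R->0, L->6 (L advanced); D->plug->D->R->D->L->A->refl->H->L'->C->R'->C->plug->C
Char 7 ('D'): step: R->1, L=6; D->plug->D->R->A->L->D->refl->C->L'->G->R'->F->plug->F

Answer: AHFDACF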